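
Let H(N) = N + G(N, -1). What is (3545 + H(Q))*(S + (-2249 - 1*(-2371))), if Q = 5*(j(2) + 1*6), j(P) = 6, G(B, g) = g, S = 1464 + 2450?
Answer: 14545744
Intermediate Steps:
S = 3914
Q = 60 (Q = 5*(6 + 1*6) = 5*(6 + 6) = 5*12 = 60)
H(N) = -1 + N (H(N) = N - 1 = -1 + N)
(3545 + H(Q))*(S + (-2249 - 1*(-2371))) = (3545 + (-1 + 60))*(3914 + (-2249 - 1*(-2371))) = (3545 + 59)*(3914 + (-2249 + 2371)) = 3604*(3914 + 122) = 3604*4036 = 14545744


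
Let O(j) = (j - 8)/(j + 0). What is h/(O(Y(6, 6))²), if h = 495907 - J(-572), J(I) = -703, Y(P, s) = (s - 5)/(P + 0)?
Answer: 496610/2209 ≈ 224.81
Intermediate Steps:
Y(P, s) = (-5 + s)/P
O(j) = (-8 + j)/j
h = 496610 (h = 495907 - 1*(-703) = 495907 + 703 = 496610)
h/(O(Y(6, 6))²) = 496610/(((-8 + (-5 + 6)/6)/(((-5 + 6)/6)))²) = 496610/(((-8 + (⅙)*1)/(((⅙)*1)))²) = 496610/(((-8 + ⅙)/(⅙))²) = 496610/((6*(-47/6))²) = 496610/((-47)²) = 496610/2209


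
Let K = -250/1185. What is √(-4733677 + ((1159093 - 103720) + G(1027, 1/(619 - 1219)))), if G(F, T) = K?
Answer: I*√206606669226/237 ≈ 1917.9*I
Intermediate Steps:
K = -50/237 (K = -250*1/1185 = -50/237 ≈ -0.21097)
G(F, T) = -50/237
√(-4733677 + ((1159093 - 103720) + G(1027, 1/(619 - 1219)))) = √(-4733677 + ((1159093 - 103720) - 50/237)) = √(-4733677 + (1055373 - 50/237)) = √(-4733677 + 250123351/237) = √(-871758098/237) = I*√206606669226/237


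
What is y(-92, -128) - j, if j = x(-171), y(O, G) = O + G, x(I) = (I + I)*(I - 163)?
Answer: -114448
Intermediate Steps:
x(I) = 2*I*(-163 + I) (x(I) = (2*I)*(-163 + I) = 2*I*(-163 + I))
y(O, G) = G + O
j = 114228 (j = 2*(-171)*(-163 - 171) = 2*(-171)*(-334) = 114228)
y(-92, -128) - j = (-128 - 92) - 1*114228 = -220 - 114228 = -114448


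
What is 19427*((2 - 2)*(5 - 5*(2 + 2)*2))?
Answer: 0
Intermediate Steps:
19427*((2 - 2)*(5 - 5*(2 + 2)*2)) = 19427*(0*(5 - 20*2)) = 19427*(0*(5 - 5*8)) = 19427*(0*(5 - 40)) = 19427*(0*(-35)) = 19427*0 = 0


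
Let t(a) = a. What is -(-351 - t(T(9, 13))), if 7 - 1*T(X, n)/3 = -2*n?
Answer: 450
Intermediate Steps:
T(X, n) = 21 + 6*n (T(X, n) = 21 - (-6)*n = 21 + 6*n)
-(-351 - t(T(9, 13))) = -(-351 - (21 + 6*13)) = -(-351 - (21 + 78)) = -(-351 - 1*99) = -(-351 - 99) = -1*(-450) = 450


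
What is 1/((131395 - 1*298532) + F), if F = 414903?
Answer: 1/247766 ≈ 4.0361e-6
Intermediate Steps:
1/((131395 - 1*298532) + F) = 1/((131395 - 1*298532) + 414903) = 1/((131395 - 298532) + 414903) = 1/(-167137 + 414903) = 1/247766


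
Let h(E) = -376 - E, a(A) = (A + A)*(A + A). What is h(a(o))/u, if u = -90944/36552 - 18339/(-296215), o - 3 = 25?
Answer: 4753163048520/3283581229 ≈ 1447.6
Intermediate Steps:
o = 28 (o = 3 + 25 = 28)
a(A) = 4*A² (a(A) = (2*A)*(2*A) = 4*A²)
u = -3283581229/1353406335 (u = -90944*1/36552 - 18339*(-1/296215) = -11368/4569 + 18339/296215 = -3283581229/1353406335 ≈ -2.4262)
h(a(o))/u = (-376 - 4*28²)/(-3283581229/1353406335) = (-376 - 4*784)*(-1353406335/3283581229) = (-376 - 1*3136)*(-1353406335/3283581229) = (-376 - 3136)*(-1353406335/3283581229) = -3512*(-1353406335/3283581229) = 4753163048520/3283581229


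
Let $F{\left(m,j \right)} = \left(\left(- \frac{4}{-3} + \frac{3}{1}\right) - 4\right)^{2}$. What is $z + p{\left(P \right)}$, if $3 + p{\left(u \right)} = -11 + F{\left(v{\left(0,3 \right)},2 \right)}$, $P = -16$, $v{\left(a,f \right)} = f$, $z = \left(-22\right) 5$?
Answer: $- \frac{1115}{9} \approx -123.89$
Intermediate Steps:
$z = -110$
$F{\left(m,j \right)} = \frac{1}{9}$ ($F{\left(m,j \right)} = \left(\left(\left(-4\right) \left(- \frac{1}{3}\right) + 3 \cdot 1\right) - 4\right)^{2} = \left(\left(\frac{4}{3} + 3\right) - 4\right)^{2} = \left(\frac{13}{3} - 4\right)^{2} = \left(\frac{1}{3}\right)^{2} = \frac{1}{9}$)
$p{\left(u \right)} = - \frac{125}{9}$ ($p{\left(u \right)} = -3 + \left(-11 + \frac{1}{9}\right) = -3 - \frac{98}{9} = - \frac{125}{9}$)
$z + p{\left(P \right)} = -110 - \frac{125}{9} = - \frac{1115}{9}$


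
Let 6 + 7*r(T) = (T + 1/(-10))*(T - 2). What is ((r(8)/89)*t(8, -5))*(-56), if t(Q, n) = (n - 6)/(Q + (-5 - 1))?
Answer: 9108/445 ≈ 20.467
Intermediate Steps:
r(T) = -6/7 + (-2 + T)*(-⅒ + T)/7 (r(T) = -6/7 + ((T + 1/(-10))*(T - 2))/7 = -6/7 + ((T - ⅒)*(-2 + T))/7 = -6/7 + ((-⅒ + T)*(-2 + T))/7 = -6/7 + ((-2 + T)*(-⅒ + T))/7 = -6/7 + (-2 + T)*(-⅒ + T)/7)
t(Q, n) = (-6 + n)/(-6 + Q) (t(Q, n) = (-6 + n)/(Q - 6) = (-6 + n)/(-6 + Q))
((r(8)/89)*t(8, -5))*(-56) = (((-29/35 - 3/10*8 + (⅐)*8²)/89)*((-6 - 5)/(-6 + 8)))*(-56) = (((-29/35 - 12/5 + (⅐)*64)*(1/89))*(-11/2))*(-56) = (((-29/35 - 12/5 + 64/7)*(1/89))*((½)*(-11)))*(-56) = (((207/35)*(1/89))*(-11/2))*(-56) = ((207/3115)*(-11/2))*(-56) = -2277/6230*(-56) = 9108/445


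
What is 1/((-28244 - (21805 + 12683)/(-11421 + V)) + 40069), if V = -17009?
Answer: 14215/168109619 ≈ 8.4558e-5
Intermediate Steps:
1/((-28244 - (21805 + 12683)/(-11421 + V)) + 40069) = 1/((-28244 - (21805 + 12683)/(-11421 - 17009)) + 40069) = 1/((-28244 - 34488/(-28430)) + 40069) = 1/((-28244 - 34488*(-1)/28430) + 40069) = 1/((-28244 - 1*(-17244/14215)) + 40069) = 1/((-28244 + 17244/14215) + 40069) = 1/(-401471216/14215 + 40069) = 1/(168109619/14215) = 14215/168109619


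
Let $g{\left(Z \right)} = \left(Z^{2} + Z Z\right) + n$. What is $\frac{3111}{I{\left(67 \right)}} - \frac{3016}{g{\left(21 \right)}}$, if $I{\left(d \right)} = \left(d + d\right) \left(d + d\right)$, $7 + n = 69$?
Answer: $- \frac{3201157}{1059404} \approx -3.0217$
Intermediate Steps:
$n = 62$ ($n = -7 + 69 = 62$)
$I{\left(d \right)} = 4 d^{2}$ ($I{\left(d \right)} = 2 d 2 d = 4 d^{2}$)
$g{\left(Z \right)} = 62 + 2 Z^{2}$ ($g{\left(Z \right)} = \left(Z^{2} + Z Z\right) + 62 = \left(Z^{2} + Z^{2}\right) + 62 = 2 Z^{2} + 62 = 62 + 2 Z^{2}$)
$\frac{3111}{I{\left(67 \right)}} - \frac{3016}{g{\left(21 \right)}} = \frac{3111}{4 \cdot 67^{2}} - \frac{3016}{62 + 2 \cdot 21^{2}} = \frac{3111}{4 \cdot 4489} - \frac{3016}{62 + 2 \cdot 441} = \frac{3111}{17956} - \frac{3016}{62 + 882} = 3111 \cdot \frac{1}{17956} - \frac{3016}{944} = \frac{3111}{17956} - \frac{377}{118} = - \frac{3201157}{1059404}$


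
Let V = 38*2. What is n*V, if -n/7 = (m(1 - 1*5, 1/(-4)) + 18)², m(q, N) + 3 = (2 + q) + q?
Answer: -43092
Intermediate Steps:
m(q, N) = -1 + 2*q (m(q, N) = -3 + ((2 + q) + q) = -3 + (2 + 2*q) = -1 + 2*q)
V = 76
n = -567 (n = -7*((-1 + 2*(1 - 1*5)) + 18)² = -7*((-1 + 2*(1 - 5)) + 18)² = -7*((-1 + 2*(-4)) + 18)² = -7*((-1 - 8) + 18)² = -7*(-9 + 18)² = -7*9² = -7*81 = -567)
n*V = -567*76 = -43092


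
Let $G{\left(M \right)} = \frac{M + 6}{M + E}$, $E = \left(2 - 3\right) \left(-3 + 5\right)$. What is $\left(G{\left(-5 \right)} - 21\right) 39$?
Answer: $- \frac{5772}{7} \approx -824.57$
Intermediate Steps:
$E = -2$ ($E = \left(-1\right) 2 = -2$)
$G{\left(M \right)} = \frac{6 + M}{-2 + M}$ ($G{\left(M \right)} = \frac{M + 6}{M - 2} = \frac{6 + M}{-2 + M}$)
$\left(G{\left(-5 \right)} - 21\right) 39 = \left(\frac{6 - 5}{-2 - 5} - 21\right) 39 = \left(\frac{1}{-7} \cdot 1 - 21\right) 39 = \left(\left(- \frac{1}{7}\right) 1 - 21\right) 39 = \left(- \frac{1}{7} - 21\right) 39 = \left(- \frac{148}{7}\right) 39 = - \frac{5772}{7}$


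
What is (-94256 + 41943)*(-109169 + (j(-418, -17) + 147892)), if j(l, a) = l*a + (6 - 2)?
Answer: -2397661729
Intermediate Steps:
j(l, a) = 4 + a*l (j(l, a) = a*l + 4 = 4 + a*l)
(-94256 + 41943)*(-109169 + (j(-418, -17) + 147892)) = (-94256 + 41943)*(-109169 + ((4 - 17*(-418)) + 147892)) = -52313*(-109169 + ((4 + 7106) + 147892)) = -52313*(-109169 + (7110 + 147892)) = -52313*(-109169 + 155002) = -52313*45833 = -2397661729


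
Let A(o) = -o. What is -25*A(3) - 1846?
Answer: -1771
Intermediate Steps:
-25*A(3) - 1846 = -(-25)*3 - 1846 = -25*(-3) - 1846 = 75 - 1846 = -1771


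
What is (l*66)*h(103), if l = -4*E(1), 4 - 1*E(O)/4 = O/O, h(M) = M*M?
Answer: -33609312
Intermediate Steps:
h(M) = M²
E(O) = 12 (E(O) = 16 - 4*O/O = 16 - 4*1 = 16 - 4 = 12)
l = -48 (l = -4*12 = -48)
(l*66)*h(103) = -48*66*103² = -3168*10609 = -33609312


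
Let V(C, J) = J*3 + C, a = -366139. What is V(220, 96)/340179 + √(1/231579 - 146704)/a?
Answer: 508/340179 - I*√97130424093285/9421122609 ≈ 0.0014933 - 0.0010461*I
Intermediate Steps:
V(C, J) = C + 3*J (V(C, J) = 3*J + C = C + 3*J)
V(220, 96)/340179 + √(1/231579 - 146704)/a = (220 + 3*96)/340179 + √(1/231579 - 146704)/(-366139) = (220 + 288)*(1/340179) + √(1/231579 - 146704)*(-1/366139) = 508*(1/340179) + √(-33973565615/231579)*(-1/366139) = 508/340179 + (I*√97130424093285/25731)*(-1/366139) = 508/340179 - I*√97130424093285/9421122609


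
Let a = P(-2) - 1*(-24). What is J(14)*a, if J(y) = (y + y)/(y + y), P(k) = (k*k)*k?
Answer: 16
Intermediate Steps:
P(k) = k³ (P(k) = k²*k = k³)
J(y) = 1 (J(y) = (2*y)/((2*y)) = (2*y)*(1/(2*y)) = 1)
a = 16 (a = (-2)³ - 1*(-24) = -8 + 24 = 16)
J(14)*a = 1*16 = 16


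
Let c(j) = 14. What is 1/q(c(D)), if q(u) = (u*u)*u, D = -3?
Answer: 1/2744 ≈ 0.00036443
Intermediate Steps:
q(u) = u**3 (q(u) = u**2*u = u**3)
1/q(c(D)) = 1/(14**3) = 1/2744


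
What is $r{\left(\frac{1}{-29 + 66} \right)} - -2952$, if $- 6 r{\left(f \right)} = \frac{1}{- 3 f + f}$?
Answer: $\frac{35461}{12} \approx 2955.1$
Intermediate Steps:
$r{\left(f \right)} = \frac{1}{12 f}$ ($r{\left(f \right)} = - \frac{1}{6 \left(- 3 f + f\right)} = - \frac{1}{6 \left(- 2 f\right)} = - \frac{\left(- \frac{1}{2}\right) \frac{1}{f}}{6} = \frac{1}{12 f}$)
$r{\left(\frac{1}{-29 + 66} \right)} - -2952 = \frac{1}{12 \frac{1}{-29 + 66}} - -2952 = \frac{1}{12 \cdot \frac{1}{37}} + 2952 = \frac{\frac{1}{\frac{1}{37}}}{12} + 2952 = \frac{1}{12} \cdot 37 + 2952 = \frac{37}{12} + 2952 = \frac{35461}{12}$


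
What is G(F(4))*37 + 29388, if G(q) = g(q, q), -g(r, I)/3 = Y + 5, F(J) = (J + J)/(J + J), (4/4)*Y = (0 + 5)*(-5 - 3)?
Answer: 33273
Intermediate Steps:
Y = -40 (Y = (0 + 5)*(-5 - 3) = 5*(-8) = -40)
F(J) = 1 (F(J) = (2*J)/((2*J)) = (2*J)*(1/(2*J)) = 1)
g(r, I) = 105 (g(r, I) = -3*(-40 + 5) = -3*(-35) = 105)
G(q) = 105
G(F(4))*37 + 29388 = 105*37 + 29388 = 3885 + 29388 = 33273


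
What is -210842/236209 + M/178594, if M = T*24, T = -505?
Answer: -20258984614/21092755073 ≈ -0.96047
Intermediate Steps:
M = -12120 (M = -505*24 = -12120)
-210842/236209 + M/178594 = -210842/236209 - 12120/178594 = -210842*1/236209 - 12120*1/178594 = -210842/236209 - 6060/89297 = -20258984614/21092755073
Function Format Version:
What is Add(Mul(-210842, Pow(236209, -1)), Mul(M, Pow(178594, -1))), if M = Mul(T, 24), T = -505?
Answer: Rational(-20258984614, 21092755073) ≈ -0.96047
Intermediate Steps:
M = -12120 (M = Mul(-505, 24) = -12120)
Add(Mul(-210842, Pow(236209, -1)), Mul(M, Pow(178594, -1))) = Add(Mul(-210842, Pow(236209, -1)), Mul(-12120, Pow(178594, -1))) = Add(Mul(-210842, Rational(1, 236209)), Mul(-12120, Rational(1, 178594))) = Add(Rational(-210842, 236209), Rational(-6060, 89297)) = Rational(-20258984614, 21092755073)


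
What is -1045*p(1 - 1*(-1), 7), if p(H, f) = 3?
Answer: -3135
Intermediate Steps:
-1045*p(1 - 1*(-1), 7) = -1045*3 = -3135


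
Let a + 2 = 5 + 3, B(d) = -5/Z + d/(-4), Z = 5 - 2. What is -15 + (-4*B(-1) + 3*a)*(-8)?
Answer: -613/3 ≈ -204.33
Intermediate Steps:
Z = 3
B(d) = -5/3 - d/4 (B(d) = -5/3 + d/(-4) = -5*⅓ + d*(-¼) = -5/3 - d/4)
a = 6 (a = -2 + (5 + 3) = -2 + 8 = 6)
-15 + (-4*B(-1) + 3*a)*(-8) = -15 + (-4*(-5/3 - ¼*(-1)) + 3*6)*(-8) = -15 + (-4*(-5/3 + ¼) + 18)*(-8) = -15 + (-4*(-17/12) + 18)*(-8) = -15 + (17/3 + 18)*(-8) = -15 + (71/3)*(-8) = -15 - 568/3 = -613/3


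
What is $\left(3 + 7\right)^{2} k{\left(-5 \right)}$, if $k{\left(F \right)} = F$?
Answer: $-500$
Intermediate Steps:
$\left(3 + 7\right)^{2} k{\left(-5 \right)} = \left(3 + 7\right)^{2} \left(-5\right) = 10^{2} \left(-5\right) = 100 \left(-5\right) = -500$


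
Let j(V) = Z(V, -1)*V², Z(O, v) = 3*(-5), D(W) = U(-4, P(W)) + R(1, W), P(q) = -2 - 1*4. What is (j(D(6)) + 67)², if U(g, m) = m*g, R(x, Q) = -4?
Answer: 35200489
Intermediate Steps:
P(q) = -6 (P(q) = -2 - 4 = -6)
U(g, m) = g*m
D(W) = 20 (D(W) = -4*(-6) - 4 = 24 - 4 = 20)
Z(O, v) = -15
j(V) = -15*V²
(j(D(6)) + 67)² = (-15*20² + 67)² = (-15*400 + 67)² = (-6000 + 67)² = (-5933)² = 35200489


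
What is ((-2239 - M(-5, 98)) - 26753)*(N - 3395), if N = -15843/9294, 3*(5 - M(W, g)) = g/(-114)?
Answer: 26089314850588/264879 ≈ 9.8495e+7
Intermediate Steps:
M(W, g) = 5 + g/342 (M(W, g) = 5 - g/(3*(-114)) = 5 - g*(-1)/(3*114) = 5 - (-1)*g/342 = 5 + g/342)
N = -5281/3098 (N = -15843*1/9294 = -5281/3098 ≈ -1.7046)
((-2239 - M(-5, 98)) - 26753)*(N - 3395) = ((-2239 - (5 + (1/342)*98)) - 26753)*(-5281/3098 - 3395) = ((-2239 - (5 + 49/171)) - 26753)*(-10522991/3098) = ((-2239 - 1*904/171) - 26753)*(-10522991/3098) = ((-2239 - 904/171) - 26753)*(-10522991/3098) = (-383773/171 - 26753)*(-10522991/3098) = -4958536/171*(-10522991/3098) = 26089314850588/264879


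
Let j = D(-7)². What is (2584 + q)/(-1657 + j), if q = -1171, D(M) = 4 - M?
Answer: -471/512 ≈ -0.91992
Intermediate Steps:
j = 121 (j = (4 - 1*(-7))² = (4 + 7)² = 11² = 121)
(2584 + q)/(-1657 + j) = (2584 - 1171)/(-1657 + 121) = 1413/(-1536) = 1413*(-1/1536) = -471/512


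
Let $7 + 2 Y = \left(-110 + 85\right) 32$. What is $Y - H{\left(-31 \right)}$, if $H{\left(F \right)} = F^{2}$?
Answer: $- \frac{2729}{2} \approx -1364.5$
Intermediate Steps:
$Y = - \frac{807}{2}$ ($Y = - \frac{7}{2} + \frac{\left(-110 + 85\right) 32}{2} = - \frac{7}{2} + \frac{\left(-25\right) 32}{2} = - \frac{7}{2} + \frac{1}{2} \left(-800\right) = - \frac{7}{2} - 400 = - \frac{807}{2} \approx -403.5$)
$Y - H{\left(-31 \right)} = - \frac{807}{2} - \left(-31\right)^{2} = - \frac{807}{2} - 961 = - \frac{2729}{2}$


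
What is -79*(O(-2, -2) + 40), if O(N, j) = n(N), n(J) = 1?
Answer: -3239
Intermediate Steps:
O(N, j) = 1
-79*(O(-2, -2) + 40) = -79*(1 + 40) = -79*41 = -3239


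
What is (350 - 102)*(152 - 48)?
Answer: 25792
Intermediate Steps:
(350 - 102)*(152 - 48) = 248*104 = 25792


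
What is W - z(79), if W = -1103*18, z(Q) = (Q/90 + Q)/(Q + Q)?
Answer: -3573811/180 ≈ -19855.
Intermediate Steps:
z(Q) = 91/180 (z(Q) = (Q*(1/90) + Q)/((2*Q)) = (Q/90 + Q)*(1/(2*Q)) = (91*Q/90)*(1/(2*Q)) = 91/180)
W = -19854
W - z(79) = -19854 - 1*91/180 = -19854 - 91/180 = -3573811/180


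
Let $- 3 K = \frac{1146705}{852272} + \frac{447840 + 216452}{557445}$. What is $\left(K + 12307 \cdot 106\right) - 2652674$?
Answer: $- \frac{1921472572731155989}{1425284295120} \approx -1.3481 \cdot 10^{6}$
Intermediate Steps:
$K = - \frac{1205382440149}{1425284295120}$ ($K = - \frac{\frac{1146705}{852272} + \frac{447840 + 216452}{557445}}{3} = - \frac{1146705 \cdot \frac{1}{852272} + 664292 \cdot \frac{1}{557445}}{3} = - \frac{\frac{1146705}{852272} + \frac{664292}{557445}}{3} = \left(- \frac{1}{3}\right) \frac{1205382440149}{475094765040} = - \frac{1205382440149}{1425284295120} \approx -0.84571$)
$\left(K + 12307 \cdot 106\right) - 2652674 = \left(- \frac{1205382440149}{1425284295120} + 12307 \cdot 106\right) - 2652674 = \left(- \frac{1205382440149}{1425284295120} + 1304542\right) - 2652674 = \frac{1859342019541994891}{1425284295120} - 2652674 = - \frac{1921472572731155989}{1425284295120}$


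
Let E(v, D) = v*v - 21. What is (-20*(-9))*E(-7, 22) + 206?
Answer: 5246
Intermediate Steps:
E(v, D) = -21 + v**2 (E(v, D) = v**2 - 21 = -21 + v**2)
(-20*(-9))*E(-7, 22) + 206 = (-20*(-9))*(-21 + (-7)**2) + 206 = 180*(-21 + 49) + 206 = 180*28 + 206 = 5040 + 206 = 5246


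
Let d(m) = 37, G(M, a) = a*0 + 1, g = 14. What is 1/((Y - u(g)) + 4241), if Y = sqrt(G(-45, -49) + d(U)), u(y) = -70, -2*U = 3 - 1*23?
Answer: 4311/18584683 - sqrt(38)/18584683 ≈ 0.00023163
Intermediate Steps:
U = 10 (U = -(3 - 1*23)/2 = -(3 - 23)/2 = -1/2*(-20) = 10)
G(M, a) = 1 (G(M, a) = 0 + 1 = 1)
Y = sqrt(38) (Y = sqrt(1 + 37) = sqrt(38) ≈ 6.1644)
1/((Y - u(g)) + 4241) = 1/((sqrt(38) - 1*(-70)) + 4241) = 1/((sqrt(38) + 70) + 4241) = 1/((70 + sqrt(38)) + 4241) = 1/(4311 + sqrt(38))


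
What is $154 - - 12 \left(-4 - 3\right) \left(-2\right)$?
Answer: $322$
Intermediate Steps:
$154 - - 12 \left(-4 - 3\right) \left(-2\right) = 154 - \left(-12\right) \left(-7\right) \left(-2\right) = 154 - 84 \left(-2\right) = 154 - -168 = 154 + 168 = 322$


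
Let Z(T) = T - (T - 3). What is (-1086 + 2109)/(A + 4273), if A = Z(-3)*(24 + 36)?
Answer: 1023/4453 ≈ 0.22973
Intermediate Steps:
Z(T) = 3 (Z(T) = T - (-3 + T) = T + (3 - T) = 3)
A = 180 (A = 3*(24 + 36) = 3*60 = 180)
(-1086 + 2109)/(A + 4273) = (-1086 + 2109)/(180 + 4273) = 1023/4453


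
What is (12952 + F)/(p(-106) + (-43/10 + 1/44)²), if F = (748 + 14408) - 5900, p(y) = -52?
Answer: -1074867200/1631319 ≈ -658.89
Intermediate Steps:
F = 9256 (F = 15156 - 5900 = 9256)
(12952 + F)/(p(-106) + (-43/10 + 1/44)²) = (12952 + 9256)/(-52 + (-43/10 + 1/44)²) = 22208/(-52 + (-43*⅒ + 1/44)²) = 22208/(-52 + (-43/10 + 1/44)²) = 22208/(-52 + (-941/220)²) = 22208/(-52 + 885481/48400) = 22208/(-1631319/48400) = 22208*(-48400/1631319) = -1074867200/1631319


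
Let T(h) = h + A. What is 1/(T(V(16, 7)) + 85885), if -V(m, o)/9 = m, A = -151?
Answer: 1/85590 ≈ 1.1684e-5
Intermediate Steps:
V(m, o) = -9*m
T(h) = -151 + h (T(h) = h - 151 = -151 + h)
1/(T(V(16, 7)) + 85885) = 1/((-151 - 9*16) + 85885) = 1/((-151 - 144) + 85885) = 1/(-295 + 85885) = 1/85590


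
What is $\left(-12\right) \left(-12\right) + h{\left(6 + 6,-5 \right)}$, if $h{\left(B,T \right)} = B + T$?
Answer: $151$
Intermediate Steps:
$\left(-12\right) \left(-12\right) + h{\left(6 + 6,-5 \right)} = \left(-12\right) \left(-12\right) + \left(\left(6 + 6\right) - 5\right) = 144 + \left(12 - 5\right) = 144 + 7 = 151$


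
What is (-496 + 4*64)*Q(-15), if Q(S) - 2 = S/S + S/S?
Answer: -960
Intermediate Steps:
Q(S) = 4 (Q(S) = 2 + (S/S + S/S) = 2 + (1 + 1) = 2 + 2 = 4)
(-496 + 4*64)*Q(-15) = (-496 + 4*64)*4 = (-496 + 256)*4 = -240*4 = -960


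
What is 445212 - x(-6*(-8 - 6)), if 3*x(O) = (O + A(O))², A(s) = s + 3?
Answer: 435465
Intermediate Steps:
A(s) = 3 + s
x(O) = (3 + 2*O)²/3 (x(O) = (O + (3 + O))²/3 = (3 + 2*O)²/3)
445212 - x(-6*(-8 - 6)) = 445212 - (3 + 2*(-6*(-8 - 6)))²/3 = 445212 - (3 + 2*(-6*(-14)))²/3 = 445212 - (3 + 2*84)²/3 = 445212 - (3 + 168)²/3 = 445212 - 171²/3 = 445212 - 29241/3 = 445212 - 1*9747 = 445212 - 9747 = 435465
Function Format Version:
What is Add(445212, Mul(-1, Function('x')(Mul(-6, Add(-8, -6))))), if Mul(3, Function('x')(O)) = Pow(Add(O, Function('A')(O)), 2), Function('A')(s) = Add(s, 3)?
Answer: 435465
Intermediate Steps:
Function('A')(s) = Add(3, s)
Function('x')(O) = Mul(Rational(1, 3), Pow(Add(3, Mul(2, O)), 2)) (Function('x')(O) = Mul(Rational(1, 3), Pow(Add(O, Add(3, O)), 2)) = Mul(Rational(1, 3), Pow(Add(3, Mul(2, O)), 2)))
Add(445212, Mul(-1, Function('x')(Mul(-6, Add(-8, -6))))) = Add(445212, Mul(-1, Mul(Rational(1, 3), Pow(Add(3, Mul(2, Mul(-6, Add(-8, -6)))), 2)))) = Add(445212, Mul(-1, Mul(Rational(1, 3), Pow(Add(3, Mul(2, Mul(-6, -14))), 2)))) = Add(445212, Mul(-1, Mul(Rational(1, 3), Pow(Add(3, Mul(2, 84)), 2)))) = Add(445212, Mul(-1, Mul(Rational(1, 3), Pow(Add(3, 168), 2)))) = Add(445212, Mul(-1, Mul(Rational(1, 3), Pow(171, 2)))) = Add(445212, Mul(-1, Mul(Rational(1, 3), 29241))) = Add(445212, Mul(-1, 9747)) = Add(445212, -9747) = 435465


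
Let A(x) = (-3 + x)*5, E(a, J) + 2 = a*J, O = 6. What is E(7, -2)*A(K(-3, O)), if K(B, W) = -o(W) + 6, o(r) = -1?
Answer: -320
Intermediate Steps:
K(B, W) = 7 (K(B, W) = -1*(-1) + 6 = 1 + 6 = 7)
E(a, J) = -2 + J*a (E(a, J) = -2 + a*J = -2 + J*a)
A(x) = -15 + 5*x
E(7, -2)*A(K(-3, O)) = (-2 - 2*7)*(-15 + 5*7) = (-2 - 14)*(-15 + 35) = -16*20 = -320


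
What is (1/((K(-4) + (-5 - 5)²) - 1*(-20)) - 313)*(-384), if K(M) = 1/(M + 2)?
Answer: 28725120/239 ≈ 1.2019e+5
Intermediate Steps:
K(M) = 1/(2 + M)
(1/((K(-4) + (-5 - 5)²) - 1*(-20)) - 313)*(-384) = (1/((1/(2 - 4) + (-5 - 5)²) - 1*(-20)) - 313)*(-384) = (1/((1/(-2) + (-10)²) + 20) - 313)*(-384) = (1/((-½ + 100) + 20) - 313)*(-384) = (1/(199/2 + 20) - 313)*(-384) = (1/(239/2) - 313)*(-384) = (2/239 - 313)*(-384) = -74805/239*(-384) = 28725120/239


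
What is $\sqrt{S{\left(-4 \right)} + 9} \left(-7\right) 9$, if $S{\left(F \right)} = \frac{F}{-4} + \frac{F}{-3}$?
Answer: $- 21 \sqrt{102} \approx -212.09$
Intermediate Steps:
$S{\left(F \right)} = - \frac{7 F}{12}$ ($S{\left(F \right)} = F \left(- \frac{1}{4}\right) + F \left(- \frac{1}{3}\right) = - \frac{F}{4} - \frac{F}{3} = - \frac{7 F}{12}$)
$\sqrt{S{\left(-4 \right)} + 9} \left(-7\right) 9 = \sqrt{\left(- \frac{7}{12}\right) \left(-4\right) + 9} \left(-7\right) 9 = \sqrt{\frac{7}{3} + 9} \left(-7\right) 9 = \sqrt{\frac{34}{3}} \left(-7\right) 9 = \frac{\sqrt{102}}{3} \left(-7\right) 9 = - \frac{7 \sqrt{102}}{3} \cdot 9 = - 21 \sqrt{102}$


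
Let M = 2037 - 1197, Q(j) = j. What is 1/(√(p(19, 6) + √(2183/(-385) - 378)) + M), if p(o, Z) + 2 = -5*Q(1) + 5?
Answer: 385/(323400 + √385*√(-770 + I*√56869505)) ≈ 0.0011863 - 4.6342e-6*I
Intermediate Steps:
p(o, Z) = -2 (p(o, Z) = -2 + (-5*1 + 5) = -2 + (-5 + 5) = -2 + 0 = -2)
M = 840
1/(√(p(19, 6) + √(2183/(-385) - 378)) + M) = 1/(√(-2 + √(2183/(-385) - 378)) + 840) = 1/(√(-2 + √(2183*(-1/385) - 378)) + 840) = 1/(√(-2 + √(-2183/385 - 378)) + 840) = 1/(√(-2 + √(-147713/385)) + 840) = 1/(√(-2 + I*√56869505/385) + 840) = 1/(840 + √(-2 + I*√56869505/385))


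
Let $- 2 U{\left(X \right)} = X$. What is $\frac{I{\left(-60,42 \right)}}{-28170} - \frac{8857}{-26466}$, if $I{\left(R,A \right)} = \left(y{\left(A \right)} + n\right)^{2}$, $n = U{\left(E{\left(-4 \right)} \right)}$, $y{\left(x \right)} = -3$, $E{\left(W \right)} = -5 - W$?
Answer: $\frac{33244837}{99406296} \approx 0.33443$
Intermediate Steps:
$U{\left(X \right)} = - \frac{X}{2}$
$n = \frac{1}{2}$ ($n = - \frac{-5 - -4}{2} = - \frac{-5 + 4}{2} = \left(- \frac{1}{2}\right) \left(-1\right) = \frac{1}{2} \approx 0.5$)
$I{\left(R,A \right)} = \frac{25}{4}$ ($I{\left(R,A \right)} = \left(-3 + \frac{1}{2}\right)^{2} = \left(- \frac{5}{2}\right)^{2} = \frac{25}{4}$)
$\frac{I{\left(-60,42 \right)}}{-28170} - \frac{8857}{-26466} = \frac{25}{4 \left(-28170\right)} - \frac{8857}{-26466} = \frac{25}{4} \left(- \frac{1}{28170}\right) - - \frac{8857}{26466} = - \frac{5}{22536} + \frac{8857}{26466} = \frac{33244837}{99406296}$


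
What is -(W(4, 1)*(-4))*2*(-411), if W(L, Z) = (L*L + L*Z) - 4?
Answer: -52608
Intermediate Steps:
W(L, Z) = -4 + L² + L*Z (W(L, Z) = (L² + L*Z) - 4 = -4 + L² + L*Z)
-(W(4, 1)*(-4))*2*(-411) = -((-4 + 4² + 4*1)*(-4))*2*(-411) = -((-4 + 16 + 4)*(-4))*2*(-411) = -(16*(-4))*2*(-411) = -(-64*2)*(-411) = -(-128)*(-411) = -1*52608 = -52608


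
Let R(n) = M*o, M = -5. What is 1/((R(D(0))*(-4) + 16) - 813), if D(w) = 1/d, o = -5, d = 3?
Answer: -1/897 ≈ -0.0011148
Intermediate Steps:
D(w) = ⅓ (D(w) = 1/3 = ⅓)
R(n) = 25 (R(n) = -5*(-5) = 25)
1/((R(D(0))*(-4) + 16) - 813) = 1/((25*(-4) + 16) - 813) = 1/((-100 + 16) - 813) = 1/(-84 - 813) = 1/(-897) = -1/897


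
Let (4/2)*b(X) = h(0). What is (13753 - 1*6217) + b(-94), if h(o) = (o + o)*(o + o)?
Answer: 7536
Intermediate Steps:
h(o) = 4*o**2 (h(o) = (2*o)*(2*o) = 4*o**2)
b(X) = 0 (b(X) = (4*0**2)/2 = (4*0)/2 = (1/2)*0 = 0)
(13753 - 1*6217) + b(-94) = (13753 - 1*6217) + 0 = (13753 - 6217) + 0 = 7536 + 0 = 7536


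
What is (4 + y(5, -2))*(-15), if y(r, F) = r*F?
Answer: 90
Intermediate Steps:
y(r, F) = F*r
(4 + y(5, -2))*(-15) = (4 - 2*5)*(-15) = (4 - 10)*(-15) = -6*(-15) = 90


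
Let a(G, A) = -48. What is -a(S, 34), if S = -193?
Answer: 48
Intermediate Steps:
-a(S, 34) = -1*(-48) = 48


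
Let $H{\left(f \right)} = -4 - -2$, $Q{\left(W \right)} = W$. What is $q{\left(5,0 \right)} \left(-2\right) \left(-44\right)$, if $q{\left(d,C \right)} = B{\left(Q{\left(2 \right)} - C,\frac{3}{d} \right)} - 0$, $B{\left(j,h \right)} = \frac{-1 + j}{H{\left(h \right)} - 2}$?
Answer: $-22$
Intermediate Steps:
$H{\left(f \right)} = -2$ ($H{\left(f \right)} = -4 + 2 = -2$)
$B{\left(j,h \right)} = \frac{1}{4} - \frac{j}{4}$ ($B{\left(j,h \right)} = \frac{-1 + j}{-2 - 2} = \frac{-1 + j}{-4} = \left(-1 + j\right) \left(- \frac{1}{4}\right) = \frac{1}{4} - \frac{j}{4}$)
$q{\left(d,C \right)} = - \frac{1}{4} + \frac{C}{4}$ ($q{\left(d,C \right)} = \left(\frac{1}{4} - \frac{2 - C}{4}\right) - 0 = \left(\frac{1}{4} + \left(- \frac{1}{2} + \frac{C}{4}\right)\right) + 0 = \left(- \frac{1}{4} + \frac{C}{4}\right) + 0 = - \frac{1}{4} + \frac{C}{4}$)
$q{\left(5,0 \right)} \left(-2\right) \left(-44\right) = \left(- \frac{1}{4} + \frac{1}{4} \cdot 0\right) \left(-2\right) \left(-44\right) = \left(- \frac{1}{4} + 0\right) \left(-2\right) \left(-44\right) = \left(- \frac{1}{4}\right) \left(-2\right) \left(-44\right) = \frac{1}{2} \left(-44\right) = -22$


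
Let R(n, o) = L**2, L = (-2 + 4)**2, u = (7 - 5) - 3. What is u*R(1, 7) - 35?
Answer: -51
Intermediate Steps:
u = -1 (u = 2 - 3 = -1)
L = 4 (L = 2**2 = 4)
R(n, o) = 16 (R(n, o) = 4**2 = 16)
u*R(1, 7) - 35 = -1*16 - 35 = -16 - 35 = -51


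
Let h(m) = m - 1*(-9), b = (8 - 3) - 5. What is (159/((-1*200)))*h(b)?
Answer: -1431/200 ≈ -7.1550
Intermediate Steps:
b = 0 (b = 5 - 5 = 0)
h(m) = 9 + m (h(m) = m + 9 = 9 + m)
(159/((-1*200)))*h(b) = (159/((-1*200)))*(9 + 0) = (159/(-200))*9 = (159*(-1/200))*9 = -159/200*9 = -1431/200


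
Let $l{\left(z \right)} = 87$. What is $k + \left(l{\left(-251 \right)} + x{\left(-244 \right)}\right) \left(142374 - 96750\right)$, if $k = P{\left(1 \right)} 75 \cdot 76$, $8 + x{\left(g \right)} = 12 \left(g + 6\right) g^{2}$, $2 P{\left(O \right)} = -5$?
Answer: $-7757664855138$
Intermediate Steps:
$P{\left(O \right)} = - \frac{5}{2}$ ($P{\left(O \right)} = \frac{1}{2} \left(-5\right) = - \frac{5}{2}$)
$x{\left(g \right)} = -8 + g^{2} \left(72 + 12 g\right)$ ($x{\left(g \right)} = -8 + 12 \left(g + 6\right) g^{2} = -8 + 12 \left(6 + g\right) g^{2} = -8 + \left(72 + 12 g\right) g^{2} = -8 + g^{2} \left(72 + 12 g\right)$)
$k = -14250$ ($k = \left(- \frac{5}{2}\right) 75 \cdot 76 = \left(- \frac{375}{2}\right) 76 = -14250$)
$k + \left(l{\left(-251 \right)} + x{\left(-244 \right)}\right) \left(142374 - 96750\right) = -14250 + \left(87 + \left(-8 + 12 \left(-244\right)^{3} + 72 \left(-244\right)^{2}\right)\right) \left(142374 - 96750\right) = -14250 + \left(87 + \left(-8 + 12 \left(-14526784\right) + 72 \cdot 59536\right)\right) 45624 = -14250 + \left(87 - 170034824\right) 45624 = -14250 - 7757664840888 = -7757664855138$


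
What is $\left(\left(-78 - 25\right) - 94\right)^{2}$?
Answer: $38809$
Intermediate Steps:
$\left(\left(-78 - 25\right) - 94\right)^{2} = \left(-103 - 94\right)^{2} = \left(-197\right)^{2} = 38809$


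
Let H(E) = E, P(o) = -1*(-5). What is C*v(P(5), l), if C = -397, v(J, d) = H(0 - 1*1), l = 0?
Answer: 397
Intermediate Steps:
P(o) = 5
v(J, d) = -1 (v(J, d) = 0 - 1*1 = 0 - 1 = -1)
C*v(P(5), l) = -397*(-1) = 397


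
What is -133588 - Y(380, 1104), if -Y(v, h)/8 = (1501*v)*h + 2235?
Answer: 5037480452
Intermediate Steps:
Y(v, h) = -17880 - 12008*h*v (Y(v, h) = -8*((1501*v)*h + 2235) = -8*(1501*h*v + 2235) = -8*(2235 + 1501*h*v) = -17880 - 12008*h*v)
-133588 - Y(380, 1104) = -133588 - (-17880 - 12008*1104*380) = -133588 - (-17880 - 5037596160) = -133588 - 1*(-5037614040) = -133588 + 5037614040 = 5037480452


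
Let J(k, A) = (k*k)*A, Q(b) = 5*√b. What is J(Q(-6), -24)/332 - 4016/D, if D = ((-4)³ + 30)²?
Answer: 176768/23987 ≈ 7.3693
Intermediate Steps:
J(k, A) = A*k² (J(k, A) = k²*A = A*k²)
D = 1156 (D = (-64 + 30)² = (-34)² = 1156)
J(Q(-6), -24)/332 - 4016/D = -24*(5*√(-6))²/332 - 4016/1156 = -24*(5*(I*√6))²*(1/332) - 4016*1/1156 = -24*(5*I*√6)²*(1/332) - 1004/289 = -24*(-150)*(1/332) - 1004/289 = 3600*(1/332) - 1004/289 = 900/83 - 1004/289 = 176768/23987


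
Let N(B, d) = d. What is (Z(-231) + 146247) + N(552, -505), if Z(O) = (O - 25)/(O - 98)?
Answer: 47949374/329 ≈ 1.4574e+5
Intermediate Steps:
Z(O) = (-25 + O)/(-98 + O)
(Z(-231) + 146247) + N(552, -505) = ((-25 - 231)/(-98 - 231) + 146247) - 505 = (-256/(-329) + 146247) - 505 = (-1/329*(-256) + 146247) - 505 = (256/329 + 146247) - 505 = 48115519/329 - 505 = 47949374/329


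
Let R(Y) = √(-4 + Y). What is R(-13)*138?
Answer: 138*I*√17 ≈ 568.99*I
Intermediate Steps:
R(-13)*138 = √(-4 - 13)*138 = √(-17)*138 = (I*√17)*138 = 138*I*√17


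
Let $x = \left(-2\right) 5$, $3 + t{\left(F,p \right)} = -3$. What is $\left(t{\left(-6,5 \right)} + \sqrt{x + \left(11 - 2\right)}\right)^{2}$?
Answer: $\left(6 - i\right)^{2} \approx 35.0 - 12.0 i$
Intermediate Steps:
$t{\left(F,p \right)} = -6$ ($t{\left(F,p \right)} = -3 - 3 = -6$)
$x = -10$
$\left(t{\left(-6,5 \right)} + \sqrt{x + \left(11 - 2\right)}\right)^{2} = \left(-6 + \sqrt{-10 + \left(11 - 2\right)}\right)^{2} = \left(-6 + \sqrt{-10 + 9}\right)^{2} = \left(-6 + \sqrt{-1}\right)^{2} = \left(-6 + i\right)^{2}$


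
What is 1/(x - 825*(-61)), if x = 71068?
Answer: 1/121393 ≈ 8.2377e-6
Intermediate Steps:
1/(x - 825*(-61)) = 1/(71068 - 825*(-61)) = 1/(71068 + 50325) = 1/121393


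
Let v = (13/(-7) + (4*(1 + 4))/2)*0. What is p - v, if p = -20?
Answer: -20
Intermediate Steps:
v = 0 (v = (13*(-⅐) + (4*5)*(½))*0 = (-13/7 + 20*(½))*0 = (-13/7 + 10)*0 = (57/7)*0 = 0)
p - v = -20 - 1*0 = -20 + 0 = -20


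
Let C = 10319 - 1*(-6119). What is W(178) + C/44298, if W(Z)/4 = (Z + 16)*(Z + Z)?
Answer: 6118802363/22149 ≈ 2.7626e+5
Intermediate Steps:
C = 16438 (C = 10319 + 6119 = 16438)
W(Z) = 8*Z*(16 + Z) (W(Z) = 4*((Z + 16)*(Z + Z)) = 4*((16 + Z)*(2*Z)) = 4*(2*Z*(16 + Z)) = 8*Z*(16 + Z))
W(178) + C/44298 = 8*178*(16 + 178) + 16438/44298 = 8*178*194 + 16438*(1/44298) = 276256 + 8219/22149 = 6118802363/22149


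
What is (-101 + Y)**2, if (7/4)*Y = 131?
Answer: 33489/49 ≈ 683.45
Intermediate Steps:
Y = 524/7 (Y = (4/7)*131 = 524/7 ≈ 74.857)
(-101 + Y)**2 = (-101 + 524/7)**2 = (-183/7)**2 = 33489/49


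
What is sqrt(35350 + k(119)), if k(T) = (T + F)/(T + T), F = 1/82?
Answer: sqrt(3366023851561)/9758 ≈ 188.02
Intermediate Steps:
F = 1/82 ≈ 0.012195
k(T) = (1/82 + T)/(2*T) (k(T) = (T + 1/82)/(T + T) = (1/82 + T)/((2*T)) = (1/82 + T)*(1/(2*T)) = (1/82 + T)/(2*T))
sqrt(35350 + k(119)) = sqrt(35350 + (1/164)*(1 + 82*119)/119) = sqrt(35350 + (1/164)*(1/119)*(1 + 9758)) = sqrt(35350 + (1/164)*(1/119)*9759) = sqrt(35350 + 9759/19516) = sqrt(689900359/19516) = sqrt(3366023851561)/9758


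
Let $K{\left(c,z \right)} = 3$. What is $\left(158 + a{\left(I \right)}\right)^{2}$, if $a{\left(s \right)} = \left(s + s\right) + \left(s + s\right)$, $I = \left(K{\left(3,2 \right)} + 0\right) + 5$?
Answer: $36100$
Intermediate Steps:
$I = 8$ ($I = \left(3 + 0\right) + 5 = 3 + 5 = 8$)
$a{\left(s \right)} = 4 s$ ($a{\left(s \right)} = 2 s + 2 s = 4 s$)
$\left(158 + a{\left(I \right)}\right)^{2} = \left(158 + 4 \cdot 8\right)^{2} = \left(158 + 32\right)^{2} = 190^{2} = 36100$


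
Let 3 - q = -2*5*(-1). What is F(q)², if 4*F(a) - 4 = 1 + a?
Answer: ¼ ≈ 0.25000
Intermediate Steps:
q = -7 (q = 3 - (-2*5)*(-1) = 3 - (-10)*(-1) = 3 - 1*10 = 3 - 10 = -7)
F(a) = 5/4 + a/4 (F(a) = 1 + (1 + a)/4 = 1 + (¼ + a/4) = 5/4 + a/4)
F(q)² = (5/4 + (¼)*(-7))² = (5/4 - 7/4)² = (-½)² = ¼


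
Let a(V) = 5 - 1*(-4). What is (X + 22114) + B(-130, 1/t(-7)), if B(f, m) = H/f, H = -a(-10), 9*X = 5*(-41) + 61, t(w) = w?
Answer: 2872749/130 ≈ 22098.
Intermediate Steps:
a(V) = 9 (a(V) = 5 + 4 = 9)
X = -16 (X = (5*(-41) + 61)/9 = (-205 + 61)/9 = (⅑)*(-144) = -16)
H = -9 (H = -1*9 = -9)
B(f, m) = -9/f
(X + 22114) + B(-130, 1/t(-7)) = (-16 + 22114) - 9/(-130) = 22098 - 9*(-1/130) = 22098 + 9/130 = 2872749/130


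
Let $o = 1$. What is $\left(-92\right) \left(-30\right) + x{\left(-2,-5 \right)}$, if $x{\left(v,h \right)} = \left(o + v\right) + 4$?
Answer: $2763$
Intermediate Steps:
$x{\left(v,h \right)} = 5 + v$ ($x{\left(v,h \right)} = \left(1 + v\right) + 4 = 5 + v$)
$\left(-92\right) \left(-30\right) + x{\left(-2,-5 \right)} = \left(-92\right) \left(-30\right) + \left(5 - 2\right) = 2760 + 3 = 2763$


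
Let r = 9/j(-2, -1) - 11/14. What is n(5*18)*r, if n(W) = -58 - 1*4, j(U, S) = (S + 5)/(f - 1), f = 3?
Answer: -1612/7 ≈ -230.29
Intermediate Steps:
j(U, S) = 5/2 + S/2 (j(U, S) = (S + 5)/(3 - 1) = (5 + S)/2 = (5 + S)*(½) = 5/2 + S/2)
r = 26/7 (r = 9/(5/2 + (½)*(-1)) - 11/14 = 9/(5/2 - ½) - 11*1/14 = 9/2 - 11/14 = 26/7 ≈ 3.7143)
n(W) = -62 (n(W) = -58 - 4 = -62)
n(5*18)*r = -62*26/7 = -1612/7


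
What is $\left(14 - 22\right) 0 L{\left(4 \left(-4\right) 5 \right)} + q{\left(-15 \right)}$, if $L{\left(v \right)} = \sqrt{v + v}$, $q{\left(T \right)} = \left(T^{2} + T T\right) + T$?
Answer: $435$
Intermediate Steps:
$q{\left(T \right)} = T + 2 T^{2}$ ($q{\left(T \right)} = \left(T^{2} + T^{2}\right) + T = 2 T^{2} + T = T + 2 T^{2}$)
$L{\left(v \right)} = \sqrt{2} \sqrt{v}$ ($L{\left(v \right)} = \sqrt{2 v} = \sqrt{2} \sqrt{v}$)
$\left(14 - 22\right) 0 L{\left(4 \left(-4\right) 5 \right)} + q{\left(-15 \right)} = \left(14 - 22\right) 0 \sqrt{2} \sqrt{4 \left(-4\right) 5} - 15 \left(1 + 2 \left(-15\right)\right) = \left(-8\right) 0 \sqrt{2} \sqrt{\left(-16\right) 5} - 15 \left(1 - 30\right) = 0 \sqrt{2} \sqrt{-80} - -435 = 0 \sqrt{2} \cdot 4 i \sqrt{5} + 435 = 0 \cdot 4 i \sqrt{10} + 435 = 0 + 435 = 435$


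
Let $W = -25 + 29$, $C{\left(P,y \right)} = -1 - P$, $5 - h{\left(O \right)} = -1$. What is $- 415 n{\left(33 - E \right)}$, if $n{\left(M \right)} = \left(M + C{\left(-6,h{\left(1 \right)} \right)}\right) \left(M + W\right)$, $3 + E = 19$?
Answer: $-191730$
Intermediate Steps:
$h{\left(O \right)} = 6$ ($h{\left(O \right)} = 5 - -1 = 5 + 1 = 6$)
$E = 16$ ($E = -3 + 19 = 16$)
$W = 4$
$n{\left(M \right)} = \left(4 + M\right) \left(5 + M\right)$ ($n{\left(M \right)} = \left(M - -5\right) \left(M + 4\right) = \left(M + \left(-1 + 6\right)\right) \left(4 + M\right) = \left(M + 5\right) \left(4 + M\right) = \left(5 + M\right) \left(4 + M\right) = \left(4 + M\right) \left(5 + M\right)$)
$- 415 n{\left(33 - E \right)} = - 415 \left(20 + \left(33 - 16\right)^{2} + 9 \left(33 - 16\right)\right) = - 415 \left(20 + 17^{2} + 9 \cdot 17\right) = - 415 \left(20 + 289 + 153\right) = \left(-415\right) 462 = -191730$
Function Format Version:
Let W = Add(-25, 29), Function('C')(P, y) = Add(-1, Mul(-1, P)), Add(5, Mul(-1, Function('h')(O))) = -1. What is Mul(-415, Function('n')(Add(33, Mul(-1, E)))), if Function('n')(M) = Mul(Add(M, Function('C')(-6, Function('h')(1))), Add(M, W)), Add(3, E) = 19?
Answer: -191730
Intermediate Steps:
Function('h')(O) = 6 (Function('h')(O) = Add(5, Mul(-1, -1)) = Add(5, 1) = 6)
E = 16 (E = Add(-3, 19) = 16)
W = 4
Function('n')(M) = Mul(Add(4, M), Add(5, M)) (Function('n')(M) = Mul(Add(M, Add(-1, Mul(-1, -6))), Add(M, 4)) = Mul(Add(M, Add(-1, 6)), Add(4, M)) = Mul(Add(M, 5), Add(4, M)) = Mul(Add(5, M), Add(4, M)) = Mul(Add(4, M), Add(5, M)))
Mul(-415, Function('n')(Add(33, Mul(-1, E)))) = Mul(-415, Add(20, Pow(Add(33, Mul(-1, 16)), 2), Mul(9, Add(33, Mul(-1, 16))))) = Mul(-415, Add(20, Pow(Add(33, -16), 2), Mul(9, Add(33, -16)))) = Mul(-415, Add(20, Pow(17, 2), Mul(9, 17))) = Mul(-415, Add(20, 289, 153)) = Mul(-415, 462) = -191730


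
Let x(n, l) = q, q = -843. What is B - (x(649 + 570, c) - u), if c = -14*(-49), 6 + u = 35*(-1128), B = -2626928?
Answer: -2665571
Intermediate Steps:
u = -39486 (u = -6 + 35*(-1128) = -6 - 39480 = -39486)
c = 686
x(n, l) = -843
B - (x(649 + 570, c) - u) = -2626928 - (-843 - 1*(-39486)) = -2626928 - (-843 + 39486) = -2626928 - 1*38643 = -2626928 - 38643 = -2665571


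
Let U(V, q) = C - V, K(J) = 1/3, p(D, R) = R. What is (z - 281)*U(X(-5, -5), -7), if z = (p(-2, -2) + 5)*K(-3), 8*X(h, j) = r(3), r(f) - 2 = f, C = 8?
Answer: -2065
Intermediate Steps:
r(f) = 2 + f
X(h, j) = 5/8 (X(h, j) = (2 + 3)/8 = (1/8)*5 = 5/8)
K(J) = 1/3
z = 1 (z = (-2 + 5)*(1/3) = 3*(1/3) = 1)
U(V, q) = 8 - V
(z - 281)*U(X(-5, -5), -7) = (1 - 281)*(8 - 1*5/8) = -280*(8 - 5/8) = -280*59/8 = -2065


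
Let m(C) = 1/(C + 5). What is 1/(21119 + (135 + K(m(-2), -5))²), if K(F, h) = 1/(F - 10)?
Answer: 841/33064823 ≈ 2.5435e-5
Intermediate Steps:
m(C) = 1/(5 + C)
K(F, h) = 1/(-10 + F)
1/(21119 + (135 + K(m(-2), -5))²) = 1/(21119 + (135 + 1/(-10 + 1/(5 - 2)))²) = 1/(21119 + (135 + 1/(-10 + 1/3))²) = 1/(21119 + (135 + 1/(-10 + ⅓))²) = 1/(21119 + (135 + 1/(-29/3))²) = 1/(21119 + (135 - 3/29)²) = 1/(21119 + (3912/29)²) = 1/(21119 + 15303744/841) = 1/(33064823/841) = 841/33064823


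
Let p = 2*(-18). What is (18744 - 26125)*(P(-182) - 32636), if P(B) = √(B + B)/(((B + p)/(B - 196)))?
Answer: 240886316 - 2790018*I*√91/109 ≈ 2.4089e+8 - 2.4418e+5*I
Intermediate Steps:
p = -36
P(B) = √2*√B*(-196 + B)/(-36 + B) (P(B) = √(B + B)/(((B - 36)/(B - 196))) = √(2*B)/(((-36 + B)/(-196 + B))) = (√2*√B)/(((-36 + B)/(-196 + B))) = (√2*√B)*((-196 + B)/(-36 + B)) = √2*√B*(-196 + B)/(-36 + B))
(18744 - 26125)*(P(-182) - 32636) = (18744 - 26125)*(√2*√(-182)*(-196 - 182)/(-36 - 182) - 32636) = -7381*(√2*(I*√182)*(-378)/(-218) - 32636) = -7381*(√2*(I*√182)*(-1/218)*(-378) - 32636) = -7381*(378*I*√91/109 - 32636) = -7381*(-32636 + 378*I*√91/109) = 240886316 - 2790018*I*√91/109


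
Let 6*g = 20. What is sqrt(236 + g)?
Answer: sqrt(2154)/3 ≈ 15.470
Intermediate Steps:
g = 10/3 (g = (1/6)*20 = 10/3 ≈ 3.3333)
sqrt(236 + g) = sqrt(236 + 10/3) = sqrt(718/3) = sqrt(2154)/3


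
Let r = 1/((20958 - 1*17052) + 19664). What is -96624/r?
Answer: -2277427680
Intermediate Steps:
r = 1/23570 (r = 1/((20958 - 17052) + 19664) = 1/(3906 + 19664) = 1/23570 ≈ 4.2427e-5)
-96624/r = -96624/1/23570 = -96624*23570 = -2277427680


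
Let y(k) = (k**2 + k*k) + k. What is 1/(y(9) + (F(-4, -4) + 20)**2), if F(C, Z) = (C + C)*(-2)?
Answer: 1/1467 ≈ 0.00068166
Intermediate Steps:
F(C, Z) = -4*C (F(C, Z) = (2*C)*(-2) = -4*C)
y(k) = k + 2*k**2 (y(k) = (k**2 + k**2) + k = 2*k**2 + k = k + 2*k**2)
1/(y(9) + (F(-4, -4) + 20)**2) = 1/(9*(1 + 2*9) + (-4*(-4) + 20)**2) = 1/(9*(1 + 18) + (16 + 20)**2) = 1/(9*19 + 36**2) = 1/(171 + 1296) = 1/1467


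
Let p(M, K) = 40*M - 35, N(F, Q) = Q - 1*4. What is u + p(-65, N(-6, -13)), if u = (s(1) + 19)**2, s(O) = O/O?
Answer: -2235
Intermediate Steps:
s(O) = 1
N(F, Q) = -4 + Q (N(F, Q) = Q - 4 = -4 + Q)
p(M, K) = -35 + 40*M
u = 400 (u = (1 + 19)**2 = 20**2 = 400)
u + p(-65, N(-6, -13)) = 400 + (-35 + 40*(-65)) = 400 + (-35 - 2600) = 400 - 2635 = -2235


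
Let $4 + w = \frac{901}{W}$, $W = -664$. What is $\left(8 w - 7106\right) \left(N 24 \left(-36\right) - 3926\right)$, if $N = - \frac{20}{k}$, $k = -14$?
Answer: $\frac{3061881330}{83} \approx 3.689 \cdot 10^{7}$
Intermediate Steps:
$N = \frac{10}{7}$ ($N = - \frac{20}{-14} = \left(-20\right) \left(- \frac{1}{14}\right) = \frac{10}{7} \approx 1.4286$)
$w = - \frac{3557}{664}$ ($w = -4 + \frac{901}{-664} = -4 + 901 \left(- \frac{1}{664}\right) = -4 - \frac{901}{664} = - \frac{3557}{664} \approx -5.3569$)
$\left(8 w - 7106\right) \left(N 24 \left(-36\right) - 3926\right) = \left(8 \left(- \frac{3557}{664}\right) - 7106\right) \left(\frac{10}{7} \cdot 24 \left(-36\right) - 3926\right) = \left(- \frac{3557}{83} - 7106\right) \left(\frac{240}{7} \left(-36\right) - 3926\right) = - \frac{593355 \left(- \frac{8640}{7} - 3926\right)}{83} = \left(- \frac{593355}{83}\right) \left(- \frac{36122}{7}\right) = \frac{3061881330}{83}$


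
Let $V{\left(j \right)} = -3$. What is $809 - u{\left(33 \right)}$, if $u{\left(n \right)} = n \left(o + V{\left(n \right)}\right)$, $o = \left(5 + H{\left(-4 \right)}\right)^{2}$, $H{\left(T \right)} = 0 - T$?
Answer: $-1765$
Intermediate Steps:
$H{\left(T \right)} = - T$
$o = 81$ ($o = \left(5 - -4\right)^{2} = \left(5 + 4\right)^{2} = 9^{2} = 81$)
$u{\left(n \right)} = 78 n$ ($u{\left(n \right)} = n \left(81 - 3\right) = n 78 = 78 n$)
$809 - u{\left(33 \right)} = 809 - 78 \cdot 33 = 809 - 2574 = -1765$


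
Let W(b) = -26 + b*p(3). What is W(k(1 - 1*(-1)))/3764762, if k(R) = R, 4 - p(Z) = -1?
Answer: -8/1882381 ≈ -4.2499e-6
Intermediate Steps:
p(Z) = 5 (p(Z) = 4 - 1*(-1) = 4 + 1 = 5)
W(b) = -26 + 5*b (W(b) = -26 + b*5 = -26 + 5*b)
W(k(1 - 1*(-1)))/3764762 = (-26 + 5*(1 - 1*(-1)))/3764762 = (-26 + 5*(1 + 1))*(1/3764762) = (-26 + 5*2)*(1/3764762) = (-26 + 10)*(1/3764762) = -16*1/3764762 = -8/1882381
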